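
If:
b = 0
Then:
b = 0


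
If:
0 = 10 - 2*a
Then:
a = 5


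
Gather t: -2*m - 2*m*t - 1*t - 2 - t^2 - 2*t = -2*m - t^2 + t*(-2*m - 3) - 2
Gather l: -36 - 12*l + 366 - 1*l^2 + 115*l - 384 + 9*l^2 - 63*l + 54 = 8*l^2 + 40*l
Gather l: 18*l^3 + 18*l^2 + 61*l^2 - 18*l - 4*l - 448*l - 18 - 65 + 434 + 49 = 18*l^3 + 79*l^2 - 470*l + 400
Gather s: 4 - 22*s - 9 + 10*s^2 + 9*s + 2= 10*s^2 - 13*s - 3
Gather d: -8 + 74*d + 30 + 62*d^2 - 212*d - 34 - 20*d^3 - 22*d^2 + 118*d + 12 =-20*d^3 + 40*d^2 - 20*d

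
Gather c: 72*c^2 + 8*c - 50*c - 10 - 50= 72*c^2 - 42*c - 60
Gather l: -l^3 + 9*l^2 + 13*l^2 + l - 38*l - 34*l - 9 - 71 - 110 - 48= -l^3 + 22*l^2 - 71*l - 238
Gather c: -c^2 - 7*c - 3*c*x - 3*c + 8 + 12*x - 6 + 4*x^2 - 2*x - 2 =-c^2 + c*(-3*x - 10) + 4*x^2 + 10*x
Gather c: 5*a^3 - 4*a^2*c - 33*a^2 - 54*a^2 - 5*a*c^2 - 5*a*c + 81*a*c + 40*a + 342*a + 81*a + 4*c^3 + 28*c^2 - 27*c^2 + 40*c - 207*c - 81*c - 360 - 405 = 5*a^3 - 87*a^2 + 463*a + 4*c^3 + c^2*(1 - 5*a) + c*(-4*a^2 + 76*a - 248) - 765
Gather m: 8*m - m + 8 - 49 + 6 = 7*m - 35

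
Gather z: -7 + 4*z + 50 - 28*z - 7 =36 - 24*z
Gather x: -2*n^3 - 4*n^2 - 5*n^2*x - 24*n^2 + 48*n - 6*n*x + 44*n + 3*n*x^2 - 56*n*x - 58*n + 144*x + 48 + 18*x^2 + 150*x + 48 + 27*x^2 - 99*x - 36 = -2*n^3 - 28*n^2 + 34*n + x^2*(3*n + 45) + x*(-5*n^2 - 62*n + 195) + 60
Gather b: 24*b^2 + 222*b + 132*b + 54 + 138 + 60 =24*b^2 + 354*b + 252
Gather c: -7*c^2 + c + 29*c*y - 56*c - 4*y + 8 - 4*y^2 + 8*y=-7*c^2 + c*(29*y - 55) - 4*y^2 + 4*y + 8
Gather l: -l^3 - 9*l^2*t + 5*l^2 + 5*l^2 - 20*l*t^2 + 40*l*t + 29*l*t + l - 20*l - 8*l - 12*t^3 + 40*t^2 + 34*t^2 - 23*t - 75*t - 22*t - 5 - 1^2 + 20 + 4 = -l^3 + l^2*(10 - 9*t) + l*(-20*t^2 + 69*t - 27) - 12*t^3 + 74*t^2 - 120*t + 18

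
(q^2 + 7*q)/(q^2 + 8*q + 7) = q/(q + 1)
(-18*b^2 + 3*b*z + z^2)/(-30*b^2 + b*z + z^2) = (-3*b + z)/(-5*b + z)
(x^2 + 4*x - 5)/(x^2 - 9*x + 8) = (x + 5)/(x - 8)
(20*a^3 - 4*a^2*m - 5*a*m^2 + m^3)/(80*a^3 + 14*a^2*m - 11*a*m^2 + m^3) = (2*a - m)/(8*a - m)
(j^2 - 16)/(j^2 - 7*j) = (j^2 - 16)/(j*(j - 7))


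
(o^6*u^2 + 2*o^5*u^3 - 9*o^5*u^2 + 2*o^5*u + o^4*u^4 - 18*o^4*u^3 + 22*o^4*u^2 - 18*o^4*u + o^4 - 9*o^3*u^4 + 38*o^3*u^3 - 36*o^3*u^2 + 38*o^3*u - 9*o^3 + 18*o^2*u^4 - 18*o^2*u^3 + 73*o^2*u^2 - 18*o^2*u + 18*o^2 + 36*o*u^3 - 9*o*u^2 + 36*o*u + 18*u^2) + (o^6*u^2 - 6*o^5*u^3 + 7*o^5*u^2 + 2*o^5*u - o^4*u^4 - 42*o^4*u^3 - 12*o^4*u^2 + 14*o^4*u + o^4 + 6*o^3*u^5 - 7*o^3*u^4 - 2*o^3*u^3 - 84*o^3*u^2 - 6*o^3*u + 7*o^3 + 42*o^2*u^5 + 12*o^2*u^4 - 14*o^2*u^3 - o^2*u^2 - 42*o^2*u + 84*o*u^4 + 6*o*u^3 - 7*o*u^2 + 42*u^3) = 2*o^6*u^2 - 4*o^5*u^3 - 2*o^5*u^2 + 4*o^5*u - 60*o^4*u^3 + 10*o^4*u^2 - 4*o^4*u + 2*o^4 + 6*o^3*u^5 - 16*o^3*u^4 + 36*o^3*u^3 - 120*o^3*u^2 + 32*o^3*u - 2*o^3 + 42*o^2*u^5 + 30*o^2*u^4 - 32*o^2*u^3 + 72*o^2*u^2 - 60*o^2*u + 18*o^2 + 84*o*u^4 + 42*o*u^3 - 16*o*u^2 + 36*o*u + 42*u^3 + 18*u^2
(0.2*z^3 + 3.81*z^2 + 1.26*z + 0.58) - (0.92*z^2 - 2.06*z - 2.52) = 0.2*z^3 + 2.89*z^2 + 3.32*z + 3.1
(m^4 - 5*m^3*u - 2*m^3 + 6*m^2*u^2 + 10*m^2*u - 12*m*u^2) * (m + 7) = m^5 - 5*m^4*u + 5*m^4 + 6*m^3*u^2 - 25*m^3*u - 14*m^3 + 30*m^2*u^2 + 70*m^2*u - 84*m*u^2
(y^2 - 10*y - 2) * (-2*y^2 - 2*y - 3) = -2*y^4 + 18*y^3 + 21*y^2 + 34*y + 6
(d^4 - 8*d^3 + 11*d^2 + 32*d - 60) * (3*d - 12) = 3*d^5 - 36*d^4 + 129*d^3 - 36*d^2 - 564*d + 720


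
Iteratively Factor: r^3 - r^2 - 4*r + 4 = (r - 2)*(r^2 + r - 2) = (r - 2)*(r + 2)*(r - 1)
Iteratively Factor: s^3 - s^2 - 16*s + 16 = (s + 4)*(s^2 - 5*s + 4) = (s - 1)*(s + 4)*(s - 4)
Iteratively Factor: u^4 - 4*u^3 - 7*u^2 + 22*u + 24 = (u + 1)*(u^3 - 5*u^2 - 2*u + 24) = (u - 4)*(u + 1)*(u^2 - u - 6) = (u - 4)*(u - 3)*(u + 1)*(u + 2)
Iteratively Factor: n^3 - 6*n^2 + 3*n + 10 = (n - 5)*(n^2 - n - 2) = (n - 5)*(n - 2)*(n + 1)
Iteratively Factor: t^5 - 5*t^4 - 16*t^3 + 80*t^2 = (t)*(t^4 - 5*t^3 - 16*t^2 + 80*t) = t*(t - 4)*(t^3 - t^2 - 20*t) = t*(t - 5)*(t - 4)*(t^2 + 4*t) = t^2*(t - 5)*(t - 4)*(t + 4)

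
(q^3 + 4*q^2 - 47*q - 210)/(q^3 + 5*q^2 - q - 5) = (q^2 - q - 42)/(q^2 - 1)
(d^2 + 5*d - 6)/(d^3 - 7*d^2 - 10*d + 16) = (d + 6)/(d^2 - 6*d - 16)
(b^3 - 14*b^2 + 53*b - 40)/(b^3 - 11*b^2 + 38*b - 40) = (b^2 - 9*b + 8)/(b^2 - 6*b + 8)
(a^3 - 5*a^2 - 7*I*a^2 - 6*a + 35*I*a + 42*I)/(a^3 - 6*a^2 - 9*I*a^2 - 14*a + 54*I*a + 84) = (a + 1)/(a - 2*I)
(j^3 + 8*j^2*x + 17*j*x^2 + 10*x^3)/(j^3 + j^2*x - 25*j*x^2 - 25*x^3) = (-j - 2*x)/(-j + 5*x)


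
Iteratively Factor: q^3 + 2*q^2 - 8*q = (q)*(q^2 + 2*q - 8) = q*(q - 2)*(q + 4)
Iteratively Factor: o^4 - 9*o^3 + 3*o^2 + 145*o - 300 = (o + 4)*(o^3 - 13*o^2 + 55*o - 75) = (o - 3)*(o + 4)*(o^2 - 10*o + 25) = (o - 5)*(o - 3)*(o + 4)*(o - 5)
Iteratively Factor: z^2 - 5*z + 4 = (z - 1)*(z - 4)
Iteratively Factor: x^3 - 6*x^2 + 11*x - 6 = (x - 1)*(x^2 - 5*x + 6) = (x - 2)*(x - 1)*(x - 3)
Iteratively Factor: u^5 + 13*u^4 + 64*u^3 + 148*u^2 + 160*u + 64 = (u + 2)*(u^4 + 11*u^3 + 42*u^2 + 64*u + 32) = (u + 2)*(u + 4)*(u^3 + 7*u^2 + 14*u + 8) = (u + 2)*(u + 4)^2*(u^2 + 3*u + 2) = (u + 2)^2*(u + 4)^2*(u + 1)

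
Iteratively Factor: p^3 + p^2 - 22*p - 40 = (p + 4)*(p^2 - 3*p - 10) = (p - 5)*(p + 4)*(p + 2)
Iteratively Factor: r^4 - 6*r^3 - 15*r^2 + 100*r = (r - 5)*(r^3 - r^2 - 20*r) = r*(r - 5)*(r^2 - r - 20) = r*(r - 5)*(r + 4)*(r - 5)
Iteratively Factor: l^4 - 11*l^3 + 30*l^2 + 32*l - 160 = (l - 4)*(l^3 - 7*l^2 + 2*l + 40) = (l - 5)*(l - 4)*(l^2 - 2*l - 8) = (l - 5)*(l - 4)*(l + 2)*(l - 4)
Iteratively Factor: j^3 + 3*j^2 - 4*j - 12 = (j + 3)*(j^2 - 4) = (j - 2)*(j + 3)*(j + 2)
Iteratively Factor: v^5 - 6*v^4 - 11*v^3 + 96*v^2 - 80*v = (v - 5)*(v^4 - v^3 - 16*v^2 + 16*v) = (v - 5)*(v + 4)*(v^3 - 5*v^2 + 4*v) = (v - 5)*(v - 4)*(v + 4)*(v^2 - v) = v*(v - 5)*(v - 4)*(v + 4)*(v - 1)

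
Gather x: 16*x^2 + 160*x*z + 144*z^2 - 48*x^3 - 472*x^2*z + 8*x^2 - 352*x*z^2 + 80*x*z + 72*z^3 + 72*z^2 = -48*x^3 + x^2*(24 - 472*z) + x*(-352*z^2 + 240*z) + 72*z^3 + 216*z^2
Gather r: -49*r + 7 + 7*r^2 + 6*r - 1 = 7*r^2 - 43*r + 6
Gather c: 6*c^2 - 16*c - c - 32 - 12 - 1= 6*c^2 - 17*c - 45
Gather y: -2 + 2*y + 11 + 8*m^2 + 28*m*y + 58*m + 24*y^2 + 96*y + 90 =8*m^2 + 58*m + 24*y^2 + y*(28*m + 98) + 99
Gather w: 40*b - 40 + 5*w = 40*b + 5*w - 40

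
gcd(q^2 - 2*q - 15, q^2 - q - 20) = q - 5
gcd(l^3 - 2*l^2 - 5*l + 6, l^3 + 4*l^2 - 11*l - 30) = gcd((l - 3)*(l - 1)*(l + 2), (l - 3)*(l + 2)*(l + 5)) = l^2 - l - 6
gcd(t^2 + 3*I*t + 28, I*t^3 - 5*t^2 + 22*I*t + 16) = 1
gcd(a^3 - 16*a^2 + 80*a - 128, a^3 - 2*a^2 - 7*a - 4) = a - 4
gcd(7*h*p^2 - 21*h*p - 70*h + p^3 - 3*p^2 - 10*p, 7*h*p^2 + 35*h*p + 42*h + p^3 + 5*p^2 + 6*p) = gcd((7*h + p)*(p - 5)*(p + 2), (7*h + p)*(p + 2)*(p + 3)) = 7*h*p + 14*h + p^2 + 2*p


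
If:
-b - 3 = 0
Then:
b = -3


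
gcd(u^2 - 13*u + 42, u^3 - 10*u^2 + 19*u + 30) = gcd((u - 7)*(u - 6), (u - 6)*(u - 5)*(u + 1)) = u - 6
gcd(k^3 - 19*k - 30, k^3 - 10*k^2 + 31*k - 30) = k - 5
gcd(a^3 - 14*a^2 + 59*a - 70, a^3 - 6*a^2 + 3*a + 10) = a^2 - 7*a + 10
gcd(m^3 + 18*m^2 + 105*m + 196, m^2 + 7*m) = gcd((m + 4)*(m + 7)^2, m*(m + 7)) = m + 7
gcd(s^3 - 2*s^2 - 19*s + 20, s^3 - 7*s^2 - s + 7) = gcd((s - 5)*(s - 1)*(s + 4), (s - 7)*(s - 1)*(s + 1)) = s - 1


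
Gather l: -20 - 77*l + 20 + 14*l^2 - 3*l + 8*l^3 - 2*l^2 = 8*l^3 + 12*l^2 - 80*l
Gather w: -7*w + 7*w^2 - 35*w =7*w^2 - 42*w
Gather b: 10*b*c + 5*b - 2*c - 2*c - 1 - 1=b*(10*c + 5) - 4*c - 2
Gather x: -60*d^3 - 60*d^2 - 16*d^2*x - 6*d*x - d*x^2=-60*d^3 - 60*d^2 - d*x^2 + x*(-16*d^2 - 6*d)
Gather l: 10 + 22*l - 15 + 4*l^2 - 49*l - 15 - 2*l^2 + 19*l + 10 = 2*l^2 - 8*l - 10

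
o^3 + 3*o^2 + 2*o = o*(o + 1)*(o + 2)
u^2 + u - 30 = (u - 5)*(u + 6)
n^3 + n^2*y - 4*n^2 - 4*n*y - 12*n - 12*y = (n - 6)*(n + 2)*(n + y)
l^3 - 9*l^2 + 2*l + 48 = (l - 8)*(l - 3)*(l + 2)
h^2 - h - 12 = (h - 4)*(h + 3)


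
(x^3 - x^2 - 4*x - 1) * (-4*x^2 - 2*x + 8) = -4*x^5 + 2*x^4 + 26*x^3 + 4*x^2 - 30*x - 8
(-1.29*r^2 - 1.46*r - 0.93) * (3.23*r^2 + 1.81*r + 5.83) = -4.1667*r^4 - 7.0507*r^3 - 13.1672*r^2 - 10.1951*r - 5.4219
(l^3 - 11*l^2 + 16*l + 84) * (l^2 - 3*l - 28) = l^5 - 14*l^4 + 21*l^3 + 344*l^2 - 700*l - 2352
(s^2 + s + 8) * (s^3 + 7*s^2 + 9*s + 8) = s^5 + 8*s^4 + 24*s^3 + 73*s^2 + 80*s + 64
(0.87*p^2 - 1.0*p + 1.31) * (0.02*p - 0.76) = 0.0174*p^3 - 0.6812*p^2 + 0.7862*p - 0.9956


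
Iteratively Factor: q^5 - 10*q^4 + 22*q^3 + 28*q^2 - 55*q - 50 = (q + 1)*(q^4 - 11*q^3 + 33*q^2 - 5*q - 50) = (q + 1)^2*(q^3 - 12*q^2 + 45*q - 50) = (q - 2)*(q + 1)^2*(q^2 - 10*q + 25) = (q - 5)*(q - 2)*(q + 1)^2*(q - 5)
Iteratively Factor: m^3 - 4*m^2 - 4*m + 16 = (m - 4)*(m^2 - 4) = (m - 4)*(m - 2)*(m + 2)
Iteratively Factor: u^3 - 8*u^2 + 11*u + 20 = (u - 5)*(u^2 - 3*u - 4) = (u - 5)*(u - 4)*(u + 1)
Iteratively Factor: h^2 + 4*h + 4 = (h + 2)*(h + 2)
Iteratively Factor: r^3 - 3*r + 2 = (r - 1)*(r^2 + r - 2) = (r - 1)*(r + 2)*(r - 1)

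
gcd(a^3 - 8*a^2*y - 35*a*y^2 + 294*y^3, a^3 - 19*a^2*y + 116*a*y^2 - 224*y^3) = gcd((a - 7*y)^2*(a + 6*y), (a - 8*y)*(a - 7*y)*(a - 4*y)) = -a + 7*y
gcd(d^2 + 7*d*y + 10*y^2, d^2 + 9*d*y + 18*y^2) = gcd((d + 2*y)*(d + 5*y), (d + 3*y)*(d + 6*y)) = 1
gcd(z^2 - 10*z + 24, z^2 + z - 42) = z - 6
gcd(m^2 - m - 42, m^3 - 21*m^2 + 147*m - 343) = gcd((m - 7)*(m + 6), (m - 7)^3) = m - 7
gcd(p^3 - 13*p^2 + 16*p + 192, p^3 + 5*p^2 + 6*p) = p + 3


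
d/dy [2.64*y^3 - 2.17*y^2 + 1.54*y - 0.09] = 7.92*y^2 - 4.34*y + 1.54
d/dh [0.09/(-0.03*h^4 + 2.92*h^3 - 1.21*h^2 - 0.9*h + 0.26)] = (0.0108*h^3 - 0.7884*h^2 + 0.2178*h + 0.081)/(0.03*h^4 - 2.92*h^3 + 1.21*h^2 + 0.9*h - 0.26)^2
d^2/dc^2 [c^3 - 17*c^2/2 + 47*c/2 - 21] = 6*c - 17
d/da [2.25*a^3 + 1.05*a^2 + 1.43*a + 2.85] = 6.75*a^2 + 2.1*a + 1.43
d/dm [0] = 0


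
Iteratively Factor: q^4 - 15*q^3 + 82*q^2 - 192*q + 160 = (q - 5)*(q^3 - 10*q^2 + 32*q - 32) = (q - 5)*(q - 2)*(q^2 - 8*q + 16) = (q - 5)*(q - 4)*(q - 2)*(q - 4)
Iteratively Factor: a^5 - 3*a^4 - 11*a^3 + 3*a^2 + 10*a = (a - 1)*(a^4 - 2*a^3 - 13*a^2 - 10*a) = (a - 1)*(a + 2)*(a^3 - 4*a^2 - 5*a) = (a - 1)*(a + 1)*(a + 2)*(a^2 - 5*a) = (a - 5)*(a - 1)*(a + 1)*(a + 2)*(a)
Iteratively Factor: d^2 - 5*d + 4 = (d - 1)*(d - 4)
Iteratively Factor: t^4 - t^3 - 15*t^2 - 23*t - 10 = (t - 5)*(t^3 + 4*t^2 + 5*t + 2) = (t - 5)*(t + 1)*(t^2 + 3*t + 2) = (t - 5)*(t + 1)*(t + 2)*(t + 1)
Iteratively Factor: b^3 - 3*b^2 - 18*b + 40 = (b - 5)*(b^2 + 2*b - 8) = (b - 5)*(b - 2)*(b + 4)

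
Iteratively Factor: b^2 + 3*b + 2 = (b + 1)*(b + 2)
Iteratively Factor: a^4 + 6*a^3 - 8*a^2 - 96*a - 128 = (a + 4)*(a^3 + 2*a^2 - 16*a - 32) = (a + 2)*(a + 4)*(a^2 - 16) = (a - 4)*(a + 2)*(a + 4)*(a + 4)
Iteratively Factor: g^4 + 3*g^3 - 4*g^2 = (g - 1)*(g^3 + 4*g^2) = g*(g - 1)*(g^2 + 4*g) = g^2*(g - 1)*(g + 4)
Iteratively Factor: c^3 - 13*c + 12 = (c - 1)*(c^2 + c - 12) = (c - 1)*(c + 4)*(c - 3)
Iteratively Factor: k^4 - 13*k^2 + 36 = (k - 3)*(k^3 + 3*k^2 - 4*k - 12) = (k - 3)*(k - 2)*(k^2 + 5*k + 6) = (k - 3)*(k - 2)*(k + 2)*(k + 3)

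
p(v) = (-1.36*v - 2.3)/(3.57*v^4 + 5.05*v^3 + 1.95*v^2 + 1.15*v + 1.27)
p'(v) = (-1.36*v - 2.3)*(-14.28*v^3 - 15.15*v^2 - 3.9*v - 1.15)/(3.57*v^4 + 5.05*v^3 + 1.95*v^2 + 1.15*v + 1.27)^2 - 1.36/(3.57*v^4 + 5.05*v^3 + 1.95*v^2 + 1.15*v + 1.27) = (14.5656*v^4 + 46.58*v^3 + 37.497*v^2 + 8.97*v + 0.9178)/(12.7449*v^8 + 36.057*v^7 + 39.4255*v^6 + 27.906*v^5 + 24.4853*v^4 + 17.312*v^3 + 6.2755*v^2 + 2.921*v + 1.6129)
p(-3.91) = 0.01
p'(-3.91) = 0.00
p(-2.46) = 0.02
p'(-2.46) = 0.01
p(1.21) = -0.18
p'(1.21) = 0.37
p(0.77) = -0.49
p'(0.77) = 1.20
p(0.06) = -1.77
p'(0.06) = 0.88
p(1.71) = -0.07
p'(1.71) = 0.12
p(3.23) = -0.01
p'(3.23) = 0.01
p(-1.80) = 0.01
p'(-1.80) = -0.07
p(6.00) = -0.00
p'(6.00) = 0.00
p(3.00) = -0.01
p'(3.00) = 0.01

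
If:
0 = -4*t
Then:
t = 0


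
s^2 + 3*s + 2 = (s + 1)*(s + 2)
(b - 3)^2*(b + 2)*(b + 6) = b^4 + 2*b^3 - 27*b^2 + 108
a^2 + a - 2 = (a - 1)*(a + 2)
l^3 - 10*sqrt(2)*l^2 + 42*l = l*(l - 7*sqrt(2))*(l - 3*sqrt(2))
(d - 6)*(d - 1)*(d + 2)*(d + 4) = d^4 - d^3 - 28*d^2 - 20*d + 48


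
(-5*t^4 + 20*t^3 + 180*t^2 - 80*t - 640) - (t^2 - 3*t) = -5*t^4 + 20*t^3 + 179*t^2 - 77*t - 640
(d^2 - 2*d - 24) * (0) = 0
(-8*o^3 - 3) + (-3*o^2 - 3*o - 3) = -8*o^3 - 3*o^2 - 3*o - 6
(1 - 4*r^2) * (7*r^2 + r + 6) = -28*r^4 - 4*r^3 - 17*r^2 + r + 6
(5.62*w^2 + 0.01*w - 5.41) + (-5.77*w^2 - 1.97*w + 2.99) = -0.149999999999999*w^2 - 1.96*w - 2.42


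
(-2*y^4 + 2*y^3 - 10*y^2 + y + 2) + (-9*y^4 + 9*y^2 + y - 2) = -11*y^4 + 2*y^3 - y^2 + 2*y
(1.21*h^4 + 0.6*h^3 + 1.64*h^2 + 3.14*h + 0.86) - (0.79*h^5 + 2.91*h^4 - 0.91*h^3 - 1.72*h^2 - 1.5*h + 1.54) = -0.79*h^5 - 1.7*h^4 + 1.51*h^3 + 3.36*h^2 + 4.64*h - 0.68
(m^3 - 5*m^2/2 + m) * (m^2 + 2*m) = m^5 - m^4/2 - 4*m^3 + 2*m^2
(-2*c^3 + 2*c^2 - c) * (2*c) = -4*c^4 + 4*c^3 - 2*c^2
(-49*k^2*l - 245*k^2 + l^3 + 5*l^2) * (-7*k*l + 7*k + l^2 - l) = 343*k^3*l^2 + 1372*k^3*l - 1715*k^3 - 49*k^2*l^3 - 196*k^2*l^2 + 245*k^2*l - 7*k*l^4 - 28*k*l^3 + 35*k*l^2 + l^5 + 4*l^4 - 5*l^3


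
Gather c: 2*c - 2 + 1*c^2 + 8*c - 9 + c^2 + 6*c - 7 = 2*c^2 + 16*c - 18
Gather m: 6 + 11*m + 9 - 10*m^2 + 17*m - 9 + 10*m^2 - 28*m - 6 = 0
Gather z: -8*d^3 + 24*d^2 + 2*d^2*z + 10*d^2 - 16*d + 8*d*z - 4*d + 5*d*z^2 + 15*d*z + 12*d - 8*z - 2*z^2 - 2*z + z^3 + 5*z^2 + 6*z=-8*d^3 + 34*d^2 - 8*d + z^3 + z^2*(5*d + 3) + z*(2*d^2 + 23*d - 4)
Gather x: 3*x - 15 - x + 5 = 2*x - 10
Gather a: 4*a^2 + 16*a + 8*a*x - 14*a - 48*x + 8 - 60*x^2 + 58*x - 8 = 4*a^2 + a*(8*x + 2) - 60*x^2 + 10*x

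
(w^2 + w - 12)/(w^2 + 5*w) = (w^2 + w - 12)/(w*(w + 5))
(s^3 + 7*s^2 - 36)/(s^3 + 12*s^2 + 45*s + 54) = (s - 2)/(s + 3)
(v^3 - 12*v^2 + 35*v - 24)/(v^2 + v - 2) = (v^2 - 11*v + 24)/(v + 2)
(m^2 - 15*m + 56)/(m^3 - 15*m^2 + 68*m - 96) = (m - 7)/(m^2 - 7*m + 12)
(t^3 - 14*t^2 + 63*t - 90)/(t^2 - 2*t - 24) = (t^2 - 8*t + 15)/(t + 4)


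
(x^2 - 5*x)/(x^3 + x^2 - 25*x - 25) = x/(x^2 + 6*x + 5)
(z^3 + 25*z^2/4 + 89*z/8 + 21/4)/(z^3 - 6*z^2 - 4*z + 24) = (8*z^2 + 34*z + 21)/(8*(z^2 - 8*z + 12))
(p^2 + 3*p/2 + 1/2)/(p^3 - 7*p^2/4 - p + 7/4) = 2*(2*p + 1)/(4*p^2 - 11*p + 7)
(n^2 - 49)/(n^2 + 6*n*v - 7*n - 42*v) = (n + 7)/(n + 6*v)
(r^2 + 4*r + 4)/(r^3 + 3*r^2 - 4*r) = (r^2 + 4*r + 4)/(r*(r^2 + 3*r - 4))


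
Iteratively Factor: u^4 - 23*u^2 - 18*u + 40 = (u - 5)*(u^3 + 5*u^2 + 2*u - 8) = (u - 5)*(u + 2)*(u^2 + 3*u - 4) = (u - 5)*(u + 2)*(u + 4)*(u - 1)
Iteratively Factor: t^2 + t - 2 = (t - 1)*(t + 2)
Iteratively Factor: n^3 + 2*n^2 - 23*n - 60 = (n + 3)*(n^2 - n - 20) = (n + 3)*(n + 4)*(n - 5)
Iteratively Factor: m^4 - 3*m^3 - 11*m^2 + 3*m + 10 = (m - 1)*(m^3 - 2*m^2 - 13*m - 10) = (m - 1)*(m + 2)*(m^2 - 4*m - 5) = (m - 5)*(m - 1)*(m + 2)*(m + 1)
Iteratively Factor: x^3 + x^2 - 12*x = (x)*(x^2 + x - 12) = x*(x + 4)*(x - 3)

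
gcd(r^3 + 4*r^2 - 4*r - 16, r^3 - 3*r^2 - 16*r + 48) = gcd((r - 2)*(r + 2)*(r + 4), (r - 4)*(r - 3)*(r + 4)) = r + 4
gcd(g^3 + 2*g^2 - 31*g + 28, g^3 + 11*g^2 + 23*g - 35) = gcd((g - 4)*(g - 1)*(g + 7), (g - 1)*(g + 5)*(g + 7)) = g^2 + 6*g - 7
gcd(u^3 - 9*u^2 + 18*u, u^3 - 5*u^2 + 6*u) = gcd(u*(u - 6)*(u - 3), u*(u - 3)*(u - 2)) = u^2 - 3*u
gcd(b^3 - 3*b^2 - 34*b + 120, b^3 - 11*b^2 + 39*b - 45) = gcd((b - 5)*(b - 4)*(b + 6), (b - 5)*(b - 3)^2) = b - 5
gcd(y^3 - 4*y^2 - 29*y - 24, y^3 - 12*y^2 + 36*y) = 1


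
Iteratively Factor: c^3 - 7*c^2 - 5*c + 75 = (c - 5)*(c^2 - 2*c - 15) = (c - 5)^2*(c + 3)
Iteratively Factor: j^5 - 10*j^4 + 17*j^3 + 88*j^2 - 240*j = (j - 4)*(j^4 - 6*j^3 - 7*j^2 + 60*j) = (j - 4)*(j + 3)*(j^3 - 9*j^2 + 20*j) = (j - 5)*(j - 4)*(j + 3)*(j^2 - 4*j) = (j - 5)*(j - 4)^2*(j + 3)*(j)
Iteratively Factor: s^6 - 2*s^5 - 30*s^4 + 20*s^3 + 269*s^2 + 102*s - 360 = (s + 3)*(s^5 - 5*s^4 - 15*s^3 + 65*s^2 + 74*s - 120) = (s - 5)*(s + 3)*(s^4 - 15*s^2 - 10*s + 24) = (s - 5)*(s + 3)^2*(s^3 - 3*s^2 - 6*s + 8) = (s - 5)*(s + 2)*(s + 3)^2*(s^2 - 5*s + 4) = (s - 5)*(s - 4)*(s + 2)*(s + 3)^2*(s - 1)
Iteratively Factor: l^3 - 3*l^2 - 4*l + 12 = (l + 2)*(l^2 - 5*l + 6) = (l - 2)*(l + 2)*(l - 3)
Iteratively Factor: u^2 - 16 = (u - 4)*(u + 4)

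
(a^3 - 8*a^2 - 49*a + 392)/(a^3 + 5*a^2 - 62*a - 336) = (a - 7)/(a + 6)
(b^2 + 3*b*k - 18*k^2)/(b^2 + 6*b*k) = (b - 3*k)/b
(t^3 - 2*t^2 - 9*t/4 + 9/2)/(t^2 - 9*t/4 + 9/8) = 2*(2*t^2 - t - 6)/(4*t - 3)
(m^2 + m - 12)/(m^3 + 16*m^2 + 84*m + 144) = (m - 3)/(m^2 + 12*m + 36)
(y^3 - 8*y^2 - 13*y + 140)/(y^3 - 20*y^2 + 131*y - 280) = (y + 4)/(y - 8)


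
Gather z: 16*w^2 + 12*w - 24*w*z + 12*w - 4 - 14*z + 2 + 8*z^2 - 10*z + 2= 16*w^2 + 24*w + 8*z^2 + z*(-24*w - 24)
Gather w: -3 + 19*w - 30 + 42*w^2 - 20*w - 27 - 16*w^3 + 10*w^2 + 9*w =-16*w^3 + 52*w^2 + 8*w - 60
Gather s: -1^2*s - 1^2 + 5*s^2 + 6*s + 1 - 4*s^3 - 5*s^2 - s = -4*s^3 + 4*s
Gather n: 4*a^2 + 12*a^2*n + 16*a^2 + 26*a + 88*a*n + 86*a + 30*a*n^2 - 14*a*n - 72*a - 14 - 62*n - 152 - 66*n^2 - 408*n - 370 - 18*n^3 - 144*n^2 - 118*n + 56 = 20*a^2 + 40*a - 18*n^3 + n^2*(30*a - 210) + n*(12*a^2 + 74*a - 588) - 480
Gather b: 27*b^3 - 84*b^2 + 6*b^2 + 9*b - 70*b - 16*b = 27*b^3 - 78*b^2 - 77*b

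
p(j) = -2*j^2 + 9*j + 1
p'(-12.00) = 57.00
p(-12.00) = -395.00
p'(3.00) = -3.00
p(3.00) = 10.00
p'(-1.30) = 14.20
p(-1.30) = -14.08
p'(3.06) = -3.24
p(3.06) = 9.81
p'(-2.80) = 20.20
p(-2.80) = -39.88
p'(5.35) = -12.40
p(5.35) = -8.09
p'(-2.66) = 19.64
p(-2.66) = -37.09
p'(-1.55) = 15.20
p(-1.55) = -17.76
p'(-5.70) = 31.80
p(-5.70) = -115.28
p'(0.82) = 5.72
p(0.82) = 7.04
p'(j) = 9 - 4*j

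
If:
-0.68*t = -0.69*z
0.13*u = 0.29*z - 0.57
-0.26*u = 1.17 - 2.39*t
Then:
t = 0.02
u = -4.35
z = 0.02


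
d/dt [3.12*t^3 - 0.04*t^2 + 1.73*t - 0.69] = 9.36*t^2 - 0.08*t + 1.73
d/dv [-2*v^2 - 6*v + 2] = -4*v - 6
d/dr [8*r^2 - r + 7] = 16*r - 1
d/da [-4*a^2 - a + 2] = -8*a - 1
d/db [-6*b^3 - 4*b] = -18*b^2 - 4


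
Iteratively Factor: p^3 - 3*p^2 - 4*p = (p)*(p^2 - 3*p - 4) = p*(p - 4)*(p + 1)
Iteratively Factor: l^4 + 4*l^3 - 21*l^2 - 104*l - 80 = (l + 4)*(l^3 - 21*l - 20) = (l + 4)^2*(l^2 - 4*l - 5) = (l - 5)*(l + 4)^2*(l + 1)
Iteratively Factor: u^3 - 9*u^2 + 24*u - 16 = (u - 4)*(u^2 - 5*u + 4) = (u - 4)*(u - 1)*(u - 4)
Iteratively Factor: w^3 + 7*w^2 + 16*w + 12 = (w + 2)*(w^2 + 5*w + 6) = (w + 2)^2*(w + 3)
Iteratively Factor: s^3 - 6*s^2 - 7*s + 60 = (s - 5)*(s^2 - s - 12) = (s - 5)*(s + 3)*(s - 4)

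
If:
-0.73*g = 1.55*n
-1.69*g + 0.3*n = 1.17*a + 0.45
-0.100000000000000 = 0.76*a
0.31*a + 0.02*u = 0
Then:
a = -0.13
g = -0.16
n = 0.08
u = 2.04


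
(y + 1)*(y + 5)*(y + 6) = y^3 + 12*y^2 + 41*y + 30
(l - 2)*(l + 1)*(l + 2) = l^3 + l^2 - 4*l - 4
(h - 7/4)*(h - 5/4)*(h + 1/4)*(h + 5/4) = h^4 - 3*h^3/2 - 2*h^2 + 75*h/32 + 175/256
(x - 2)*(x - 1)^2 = x^3 - 4*x^2 + 5*x - 2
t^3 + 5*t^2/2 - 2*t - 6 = (t - 3/2)*(t + 2)^2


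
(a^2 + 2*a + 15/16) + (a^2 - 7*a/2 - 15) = 2*a^2 - 3*a/2 - 225/16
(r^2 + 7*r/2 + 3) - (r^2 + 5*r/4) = 9*r/4 + 3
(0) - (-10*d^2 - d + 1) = 10*d^2 + d - 1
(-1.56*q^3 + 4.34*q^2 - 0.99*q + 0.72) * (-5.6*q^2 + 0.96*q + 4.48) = 8.736*q^5 - 25.8016*q^4 + 2.7216*q^3 + 14.4608*q^2 - 3.744*q + 3.2256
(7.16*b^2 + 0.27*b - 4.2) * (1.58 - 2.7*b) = -19.332*b^3 + 10.5838*b^2 + 11.7666*b - 6.636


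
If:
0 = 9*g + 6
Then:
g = -2/3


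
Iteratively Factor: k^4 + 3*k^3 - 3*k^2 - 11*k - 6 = (k + 3)*(k^3 - 3*k - 2) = (k + 1)*(k + 3)*(k^2 - k - 2) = (k + 1)^2*(k + 3)*(k - 2)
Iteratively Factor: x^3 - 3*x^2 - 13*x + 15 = (x - 5)*(x^2 + 2*x - 3) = (x - 5)*(x + 3)*(x - 1)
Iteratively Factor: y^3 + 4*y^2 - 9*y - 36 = (y - 3)*(y^2 + 7*y + 12) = (y - 3)*(y + 4)*(y + 3)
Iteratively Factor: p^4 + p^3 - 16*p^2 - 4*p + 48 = (p + 4)*(p^3 - 3*p^2 - 4*p + 12) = (p - 2)*(p + 4)*(p^2 - p - 6) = (p - 2)*(p + 2)*(p + 4)*(p - 3)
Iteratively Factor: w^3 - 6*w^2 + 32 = (w - 4)*(w^2 - 2*w - 8) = (w - 4)*(w + 2)*(w - 4)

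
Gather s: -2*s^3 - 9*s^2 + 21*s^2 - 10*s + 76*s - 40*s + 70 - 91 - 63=-2*s^3 + 12*s^2 + 26*s - 84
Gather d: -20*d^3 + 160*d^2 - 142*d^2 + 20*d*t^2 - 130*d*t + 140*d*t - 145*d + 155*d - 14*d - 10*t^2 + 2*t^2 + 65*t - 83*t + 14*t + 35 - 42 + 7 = -20*d^3 + 18*d^2 + d*(20*t^2 + 10*t - 4) - 8*t^2 - 4*t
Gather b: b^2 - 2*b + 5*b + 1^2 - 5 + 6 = b^2 + 3*b + 2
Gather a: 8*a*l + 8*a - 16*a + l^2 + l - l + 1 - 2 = a*(8*l - 8) + l^2 - 1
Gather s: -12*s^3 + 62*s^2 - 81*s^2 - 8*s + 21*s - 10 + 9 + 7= -12*s^3 - 19*s^2 + 13*s + 6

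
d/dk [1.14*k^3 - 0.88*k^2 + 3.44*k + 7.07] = 3.42*k^2 - 1.76*k + 3.44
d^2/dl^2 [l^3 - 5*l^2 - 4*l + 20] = 6*l - 10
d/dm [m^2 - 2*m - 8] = 2*m - 2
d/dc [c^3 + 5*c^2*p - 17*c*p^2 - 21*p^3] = 3*c^2 + 10*c*p - 17*p^2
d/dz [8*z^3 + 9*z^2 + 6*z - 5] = 24*z^2 + 18*z + 6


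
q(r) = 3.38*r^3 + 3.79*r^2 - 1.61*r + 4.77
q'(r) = 10.14*r^2 + 7.58*r - 1.61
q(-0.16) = 5.11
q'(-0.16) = -2.56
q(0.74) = 7.02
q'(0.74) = 9.55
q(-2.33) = -13.66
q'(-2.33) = 35.78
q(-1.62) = 2.95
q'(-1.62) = 12.72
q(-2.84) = -37.51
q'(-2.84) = 58.65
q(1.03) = 10.83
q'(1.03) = 16.95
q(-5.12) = -341.29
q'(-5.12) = 225.39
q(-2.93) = -43.00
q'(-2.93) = 63.23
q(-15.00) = -10525.83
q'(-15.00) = 2166.19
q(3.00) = 125.31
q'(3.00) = 112.39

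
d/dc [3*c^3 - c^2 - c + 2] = 9*c^2 - 2*c - 1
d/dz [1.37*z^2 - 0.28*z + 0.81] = 2.74*z - 0.28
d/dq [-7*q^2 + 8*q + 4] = 8 - 14*q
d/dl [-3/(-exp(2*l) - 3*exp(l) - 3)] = (-6*exp(l) - 9)*exp(l)/(exp(2*l) + 3*exp(l) + 3)^2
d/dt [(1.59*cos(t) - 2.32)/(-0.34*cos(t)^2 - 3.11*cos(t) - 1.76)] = (-0.5406*cos(t)^2 + 1.5776*cos(t) + 10.0136)*sin(t)/(0.1156*cos(t)^4 + 2.1148*cos(t)^3 + 10.8689*cos(t)^2 + 10.9472*cos(t) + 3.0976)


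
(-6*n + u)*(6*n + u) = -36*n^2 + u^2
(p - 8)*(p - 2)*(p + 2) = p^3 - 8*p^2 - 4*p + 32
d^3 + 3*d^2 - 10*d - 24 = (d - 3)*(d + 2)*(d + 4)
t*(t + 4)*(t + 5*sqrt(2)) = t^3 + 4*t^2 + 5*sqrt(2)*t^2 + 20*sqrt(2)*t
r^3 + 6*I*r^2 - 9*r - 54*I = (r - 3)*(r + 3)*(r + 6*I)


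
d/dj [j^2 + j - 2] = 2*j + 1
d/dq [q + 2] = 1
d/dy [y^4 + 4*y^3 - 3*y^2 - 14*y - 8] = 4*y^3 + 12*y^2 - 6*y - 14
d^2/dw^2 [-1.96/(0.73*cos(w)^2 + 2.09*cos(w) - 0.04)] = (4.177936*(1 - cos(w)^2)^2 + 8.971116*cos(w)^3 + 10.879372*cos(w)^2 - 17.778376*cos(w) - 21.415352)/(0.73*cos(w)^2 + 2.09*cos(w) - 0.04)^3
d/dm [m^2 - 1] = 2*m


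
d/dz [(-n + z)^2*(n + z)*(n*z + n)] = n*(n - z)*((n - z)*(n + z) + (n - z)*(z + 1) - 2*(n + z)*(z + 1))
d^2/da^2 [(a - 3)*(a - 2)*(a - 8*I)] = 6*a - 10 - 16*I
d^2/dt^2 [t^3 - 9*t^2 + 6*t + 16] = 6*t - 18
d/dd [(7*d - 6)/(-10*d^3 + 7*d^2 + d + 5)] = (-70*d^3 + 49*d^2 + 7*d - (7*d - 6)*(-30*d^2 + 14*d + 1) + 35)/(-10*d^3 + 7*d^2 + d + 5)^2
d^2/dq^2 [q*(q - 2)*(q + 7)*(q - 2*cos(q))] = 2*q^3*cos(q) + 12*q^2*sin(q) + 10*q^2*cos(q) + 12*q^2 - 40*sqrt(2)*q*cos(q + pi/4) + 30*q - 56*sin(q) - 20*cos(q) - 28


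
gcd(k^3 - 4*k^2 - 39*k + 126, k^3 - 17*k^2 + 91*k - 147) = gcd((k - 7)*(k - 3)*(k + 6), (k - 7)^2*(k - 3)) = k^2 - 10*k + 21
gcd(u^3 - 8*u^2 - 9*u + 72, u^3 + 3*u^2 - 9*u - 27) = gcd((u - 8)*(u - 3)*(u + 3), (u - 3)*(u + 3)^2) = u^2 - 9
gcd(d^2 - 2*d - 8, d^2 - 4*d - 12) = d + 2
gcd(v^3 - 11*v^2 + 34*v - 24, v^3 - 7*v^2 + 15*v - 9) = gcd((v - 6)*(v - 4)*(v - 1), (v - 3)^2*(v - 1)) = v - 1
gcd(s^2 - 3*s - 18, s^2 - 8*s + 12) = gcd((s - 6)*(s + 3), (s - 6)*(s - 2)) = s - 6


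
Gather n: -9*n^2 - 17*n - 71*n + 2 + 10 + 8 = -9*n^2 - 88*n + 20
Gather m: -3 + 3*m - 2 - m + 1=2*m - 4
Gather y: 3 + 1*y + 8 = y + 11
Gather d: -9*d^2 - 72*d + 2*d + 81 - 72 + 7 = -9*d^2 - 70*d + 16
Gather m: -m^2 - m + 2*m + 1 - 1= -m^2 + m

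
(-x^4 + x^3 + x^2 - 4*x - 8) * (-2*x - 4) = 2*x^5 + 2*x^4 - 6*x^3 + 4*x^2 + 32*x + 32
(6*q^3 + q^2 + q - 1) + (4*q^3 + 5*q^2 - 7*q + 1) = 10*q^3 + 6*q^2 - 6*q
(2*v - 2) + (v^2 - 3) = v^2 + 2*v - 5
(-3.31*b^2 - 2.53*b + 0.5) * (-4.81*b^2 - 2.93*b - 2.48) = 15.9211*b^4 + 21.8676*b^3 + 13.2167*b^2 + 4.8094*b - 1.24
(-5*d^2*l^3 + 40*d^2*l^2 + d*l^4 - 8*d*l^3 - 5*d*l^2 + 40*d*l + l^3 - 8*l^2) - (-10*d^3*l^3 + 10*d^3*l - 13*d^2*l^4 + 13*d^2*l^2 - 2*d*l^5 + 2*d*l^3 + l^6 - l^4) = 10*d^3*l^3 - 10*d^3*l + 13*d^2*l^4 - 5*d^2*l^3 + 27*d^2*l^2 + 2*d*l^5 + d*l^4 - 10*d*l^3 - 5*d*l^2 + 40*d*l - l^6 + l^4 + l^3 - 8*l^2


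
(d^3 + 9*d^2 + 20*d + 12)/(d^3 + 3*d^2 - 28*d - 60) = (d + 1)/(d - 5)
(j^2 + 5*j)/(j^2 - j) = (j + 5)/(j - 1)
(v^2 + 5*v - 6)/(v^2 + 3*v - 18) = (v - 1)/(v - 3)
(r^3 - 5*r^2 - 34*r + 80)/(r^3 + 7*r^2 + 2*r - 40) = (r - 8)/(r + 4)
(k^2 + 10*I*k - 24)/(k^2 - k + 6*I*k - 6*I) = (k + 4*I)/(k - 1)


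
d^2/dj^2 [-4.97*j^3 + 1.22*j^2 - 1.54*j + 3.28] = 2.44 - 29.82*j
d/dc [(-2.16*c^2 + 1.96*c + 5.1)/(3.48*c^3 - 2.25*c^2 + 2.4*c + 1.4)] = (7.5168*c^4 - 13.6416*c^3 - 54.018*c^2 + 16.902*c - 9.496)/(12.1104*c^6 - 15.66*c^5 + 21.7665*c^4 - 1.056*c^3 - 0.54*c^2 + 6.72*c + 1.96)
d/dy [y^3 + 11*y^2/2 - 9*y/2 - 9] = 3*y^2 + 11*y - 9/2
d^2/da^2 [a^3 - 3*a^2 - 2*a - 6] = 6*a - 6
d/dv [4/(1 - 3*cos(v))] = -12*sin(v)/(3*cos(v) - 1)^2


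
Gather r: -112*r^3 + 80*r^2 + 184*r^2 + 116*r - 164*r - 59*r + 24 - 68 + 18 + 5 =-112*r^3 + 264*r^2 - 107*r - 21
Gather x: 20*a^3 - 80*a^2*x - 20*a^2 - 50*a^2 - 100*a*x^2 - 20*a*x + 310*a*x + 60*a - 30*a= 20*a^3 - 70*a^2 - 100*a*x^2 + 30*a + x*(-80*a^2 + 290*a)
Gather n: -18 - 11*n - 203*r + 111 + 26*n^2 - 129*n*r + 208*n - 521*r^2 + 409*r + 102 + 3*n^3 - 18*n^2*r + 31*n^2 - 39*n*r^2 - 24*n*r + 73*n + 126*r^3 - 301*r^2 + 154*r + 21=3*n^3 + n^2*(57 - 18*r) + n*(-39*r^2 - 153*r + 270) + 126*r^3 - 822*r^2 + 360*r + 216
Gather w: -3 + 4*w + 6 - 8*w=3 - 4*w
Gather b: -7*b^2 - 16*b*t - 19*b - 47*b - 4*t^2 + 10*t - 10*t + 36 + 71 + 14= -7*b^2 + b*(-16*t - 66) - 4*t^2 + 121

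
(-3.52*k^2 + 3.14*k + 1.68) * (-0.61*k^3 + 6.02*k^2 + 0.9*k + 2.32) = 2.1472*k^5 - 23.1058*k^4 + 14.71*k^3 + 4.7732*k^2 + 8.7968*k + 3.8976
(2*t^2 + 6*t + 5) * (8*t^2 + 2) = 16*t^4 + 48*t^3 + 44*t^2 + 12*t + 10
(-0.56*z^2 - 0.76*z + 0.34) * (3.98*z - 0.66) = -2.2288*z^3 - 2.6552*z^2 + 1.8548*z - 0.2244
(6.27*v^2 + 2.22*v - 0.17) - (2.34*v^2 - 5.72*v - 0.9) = 3.93*v^2 + 7.94*v + 0.73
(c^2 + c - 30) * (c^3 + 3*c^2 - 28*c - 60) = c^5 + 4*c^4 - 55*c^3 - 178*c^2 + 780*c + 1800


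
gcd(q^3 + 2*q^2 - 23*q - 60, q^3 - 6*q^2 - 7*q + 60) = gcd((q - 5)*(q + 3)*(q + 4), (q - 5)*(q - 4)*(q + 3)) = q^2 - 2*q - 15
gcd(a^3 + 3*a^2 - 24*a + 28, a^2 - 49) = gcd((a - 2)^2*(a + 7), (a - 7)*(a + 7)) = a + 7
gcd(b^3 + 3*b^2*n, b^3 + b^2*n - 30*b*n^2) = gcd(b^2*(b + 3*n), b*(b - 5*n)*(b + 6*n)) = b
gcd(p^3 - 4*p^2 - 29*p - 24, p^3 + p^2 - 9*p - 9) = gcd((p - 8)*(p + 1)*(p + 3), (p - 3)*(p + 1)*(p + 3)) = p^2 + 4*p + 3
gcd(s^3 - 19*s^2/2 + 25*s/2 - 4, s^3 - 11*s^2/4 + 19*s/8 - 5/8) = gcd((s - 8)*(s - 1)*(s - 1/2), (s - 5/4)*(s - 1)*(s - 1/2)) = s^2 - 3*s/2 + 1/2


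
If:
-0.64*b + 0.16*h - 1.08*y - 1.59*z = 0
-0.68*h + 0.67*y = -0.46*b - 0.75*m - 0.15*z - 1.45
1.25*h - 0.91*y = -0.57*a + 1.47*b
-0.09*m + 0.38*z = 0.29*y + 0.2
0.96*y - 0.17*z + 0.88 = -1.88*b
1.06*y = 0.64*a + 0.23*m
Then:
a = 1.25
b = -0.55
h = -1.10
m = -2.74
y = 0.16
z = 0.00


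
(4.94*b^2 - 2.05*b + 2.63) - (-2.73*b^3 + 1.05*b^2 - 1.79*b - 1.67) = 2.73*b^3 + 3.89*b^2 - 0.26*b + 4.3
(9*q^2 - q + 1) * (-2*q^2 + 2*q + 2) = -18*q^4 + 20*q^3 + 14*q^2 + 2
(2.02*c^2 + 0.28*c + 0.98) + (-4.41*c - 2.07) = 2.02*c^2 - 4.13*c - 1.09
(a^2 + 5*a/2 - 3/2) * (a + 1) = a^3 + 7*a^2/2 + a - 3/2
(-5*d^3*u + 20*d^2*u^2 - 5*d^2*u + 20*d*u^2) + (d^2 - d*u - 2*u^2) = -5*d^3*u + 20*d^2*u^2 - 5*d^2*u + d^2 + 20*d*u^2 - d*u - 2*u^2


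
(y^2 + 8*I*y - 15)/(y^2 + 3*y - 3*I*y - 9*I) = (y^2 + 8*I*y - 15)/(y^2 + 3*y*(1 - I) - 9*I)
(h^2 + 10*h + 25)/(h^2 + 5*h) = (h + 5)/h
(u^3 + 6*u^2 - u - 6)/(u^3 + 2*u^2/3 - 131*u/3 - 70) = 3*(u^2 - 1)/(3*u^2 - 16*u - 35)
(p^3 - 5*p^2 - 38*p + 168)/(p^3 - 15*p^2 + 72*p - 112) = (p + 6)/(p - 4)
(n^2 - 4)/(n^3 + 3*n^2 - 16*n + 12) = (n + 2)/(n^2 + 5*n - 6)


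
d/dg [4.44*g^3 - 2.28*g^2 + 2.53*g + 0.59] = 13.32*g^2 - 4.56*g + 2.53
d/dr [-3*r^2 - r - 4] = -6*r - 1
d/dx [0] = 0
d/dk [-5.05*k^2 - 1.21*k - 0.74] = -10.1*k - 1.21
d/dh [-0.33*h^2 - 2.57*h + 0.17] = -0.66*h - 2.57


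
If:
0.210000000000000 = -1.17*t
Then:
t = -0.18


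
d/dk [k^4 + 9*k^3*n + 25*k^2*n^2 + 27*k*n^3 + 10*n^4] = 4*k^3 + 27*k^2*n + 50*k*n^2 + 27*n^3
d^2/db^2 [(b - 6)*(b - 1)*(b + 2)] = 6*b - 10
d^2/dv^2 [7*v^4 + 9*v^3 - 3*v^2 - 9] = 84*v^2 + 54*v - 6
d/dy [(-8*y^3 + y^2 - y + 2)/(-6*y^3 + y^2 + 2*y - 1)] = (-2*y^4 - 44*y^3 + 63*y^2 - 6*y - 3)/(36*y^6 - 12*y^5 - 23*y^4 + 16*y^3 + 2*y^2 - 4*y + 1)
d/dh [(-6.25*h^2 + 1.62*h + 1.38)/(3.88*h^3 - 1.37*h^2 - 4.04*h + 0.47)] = (24.25*h^4 - 12.5712*h^3 + 11.4062*h^2 - 2.0938*h + 6.3366)/(15.0544*h^6 - 10.6312*h^5 - 29.4735*h^4 + 14.7168*h^3 + 15.0338*h^2 - 3.7976*h + 0.2209)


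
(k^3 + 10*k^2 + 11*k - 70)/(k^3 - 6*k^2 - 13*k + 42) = (k^2 + 12*k + 35)/(k^2 - 4*k - 21)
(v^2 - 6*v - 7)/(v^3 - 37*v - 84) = (v + 1)/(v^2 + 7*v + 12)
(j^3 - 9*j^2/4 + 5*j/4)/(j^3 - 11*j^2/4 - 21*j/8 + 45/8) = 2*j*(j - 1)/(2*j^2 - 3*j - 9)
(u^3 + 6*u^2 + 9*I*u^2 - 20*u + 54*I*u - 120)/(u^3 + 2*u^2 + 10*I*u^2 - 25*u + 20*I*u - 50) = (u^2 + u*(6 + 4*I) + 24*I)/(u^2 + u*(2 + 5*I) + 10*I)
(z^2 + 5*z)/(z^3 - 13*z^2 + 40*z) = (z + 5)/(z^2 - 13*z + 40)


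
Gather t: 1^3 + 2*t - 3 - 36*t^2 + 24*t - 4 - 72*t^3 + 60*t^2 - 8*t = -72*t^3 + 24*t^2 + 18*t - 6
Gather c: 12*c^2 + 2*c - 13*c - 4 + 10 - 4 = 12*c^2 - 11*c + 2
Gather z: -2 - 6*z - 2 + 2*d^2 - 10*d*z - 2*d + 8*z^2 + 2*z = 2*d^2 - 2*d + 8*z^2 + z*(-10*d - 4) - 4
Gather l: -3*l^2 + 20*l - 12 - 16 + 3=-3*l^2 + 20*l - 25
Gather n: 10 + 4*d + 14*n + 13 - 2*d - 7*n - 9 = 2*d + 7*n + 14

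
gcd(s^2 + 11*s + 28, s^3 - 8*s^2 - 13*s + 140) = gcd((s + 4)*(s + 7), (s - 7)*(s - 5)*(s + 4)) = s + 4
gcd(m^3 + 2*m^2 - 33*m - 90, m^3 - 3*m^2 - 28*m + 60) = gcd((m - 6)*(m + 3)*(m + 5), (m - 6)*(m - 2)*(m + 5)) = m^2 - m - 30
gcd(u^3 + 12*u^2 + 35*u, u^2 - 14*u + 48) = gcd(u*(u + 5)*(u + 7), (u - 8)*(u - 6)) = 1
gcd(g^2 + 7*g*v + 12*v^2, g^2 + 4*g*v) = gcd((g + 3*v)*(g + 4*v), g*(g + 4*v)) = g + 4*v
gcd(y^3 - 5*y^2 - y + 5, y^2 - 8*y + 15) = y - 5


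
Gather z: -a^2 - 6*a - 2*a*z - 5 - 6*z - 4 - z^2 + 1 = -a^2 - 6*a - z^2 + z*(-2*a - 6) - 8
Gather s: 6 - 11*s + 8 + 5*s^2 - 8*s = 5*s^2 - 19*s + 14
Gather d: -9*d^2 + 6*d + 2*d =-9*d^2 + 8*d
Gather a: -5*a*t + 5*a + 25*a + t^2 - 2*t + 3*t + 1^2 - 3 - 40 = a*(30 - 5*t) + t^2 + t - 42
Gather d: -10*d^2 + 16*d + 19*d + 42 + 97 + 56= -10*d^2 + 35*d + 195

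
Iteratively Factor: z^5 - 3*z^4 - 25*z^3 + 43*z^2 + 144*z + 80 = (z - 5)*(z^4 + 2*z^3 - 15*z^2 - 32*z - 16) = (z - 5)*(z + 1)*(z^3 + z^2 - 16*z - 16) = (z - 5)*(z - 4)*(z + 1)*(z^2 + 5*z + 4) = (z - 5)*(z - 4)*(z + 1)^2*(z + 4)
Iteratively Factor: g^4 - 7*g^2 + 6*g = (g - 1)*(g^3 + g^2 - 6*g) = g*(g - 1)*(g^2 + g - 6) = g*(g - 1)*(g + 3)*(g - 2)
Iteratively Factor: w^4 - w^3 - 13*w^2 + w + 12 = (w - 1)*(w^3 - 13*w - 12) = (w - 4)*(w - 1)*(w^2 + 4*w + 3) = (w - 4)*(w - 1)*(w + 3)*(w + 1)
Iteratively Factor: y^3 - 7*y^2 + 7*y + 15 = (y + 1)*(y^2 - 8*y + 15) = (y - 3)*(y + 1)*(y - 5)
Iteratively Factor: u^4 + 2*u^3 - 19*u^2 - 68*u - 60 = (u + 2)*(u^3 - 19*u - 30) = (u - 5)*(u + 2)*(u^2 + 5*u + 6) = (u - 5)*(u + 2)*(u + 3)*(u + 2)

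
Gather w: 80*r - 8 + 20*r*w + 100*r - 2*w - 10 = 180*r + w*(20*r - 2) - 18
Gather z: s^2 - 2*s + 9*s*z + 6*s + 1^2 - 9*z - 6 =s^2 + 4*s + z*(9*s - 9) - 5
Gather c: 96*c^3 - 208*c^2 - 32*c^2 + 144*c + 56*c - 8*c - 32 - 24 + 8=96*c^3 - 240*c^2 + 192*c - 48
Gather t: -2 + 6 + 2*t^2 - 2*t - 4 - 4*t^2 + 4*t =-2*t^2 + 2*t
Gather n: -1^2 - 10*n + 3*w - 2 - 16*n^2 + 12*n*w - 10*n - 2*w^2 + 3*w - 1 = -16*n^2 + n*(12*w - 20) - 2*w^2 + 6*w - 4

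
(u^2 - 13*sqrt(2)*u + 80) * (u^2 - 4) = u^4 - 13*sqrt(2)*u^3 + 76*u^2 + 52*sqrt(2)*u - 320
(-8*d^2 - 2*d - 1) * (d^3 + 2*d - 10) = -8*d^5 - 2*d^4 - 17*d^3 + 76*d^2 + 18*d + 10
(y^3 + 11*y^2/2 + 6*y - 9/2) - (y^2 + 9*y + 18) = y^3 + 9*y^2/2 - 3*y - 45/2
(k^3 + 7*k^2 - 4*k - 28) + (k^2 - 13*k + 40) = k^3 + 8*k^2 - 17*k + 12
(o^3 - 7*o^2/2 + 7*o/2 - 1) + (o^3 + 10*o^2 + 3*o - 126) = 2*o^3 + 13*o^2/2 + 13*o/2 - 127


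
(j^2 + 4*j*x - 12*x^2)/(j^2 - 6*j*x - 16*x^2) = (-j^2 - 4*j*x + 12*x^2)/(-j^2 + 6*j*x + 16*x^2)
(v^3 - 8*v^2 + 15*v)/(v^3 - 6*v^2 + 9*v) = (v - 5)/(v - 3)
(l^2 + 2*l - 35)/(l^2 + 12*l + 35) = (l - 5)/(l + 5)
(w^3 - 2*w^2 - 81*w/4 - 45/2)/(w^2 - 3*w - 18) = (w^2 + 4*w + 15/4)/(w + 3)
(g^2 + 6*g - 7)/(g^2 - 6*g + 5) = (g + 7)/(g - 5)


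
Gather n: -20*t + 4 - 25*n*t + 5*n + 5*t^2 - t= n*(5 - 25*t) + 5*t^2 - 21*t + 4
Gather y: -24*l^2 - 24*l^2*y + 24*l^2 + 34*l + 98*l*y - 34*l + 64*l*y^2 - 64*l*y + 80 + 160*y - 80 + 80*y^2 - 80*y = y^2*(64*l + 80) + y*(-24*l^2 + 34*l + 80)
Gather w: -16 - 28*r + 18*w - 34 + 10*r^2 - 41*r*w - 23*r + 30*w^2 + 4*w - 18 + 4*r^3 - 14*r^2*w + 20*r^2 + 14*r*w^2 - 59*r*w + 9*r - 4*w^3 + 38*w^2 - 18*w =4*r^3 + 30*r^2 - 42*r - 4*w^3 + w^2*(14*r + 68) + w*(-14*r^2 - 100*r + 4) - 68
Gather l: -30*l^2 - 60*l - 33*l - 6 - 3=-30*l^2 - 93*l - 9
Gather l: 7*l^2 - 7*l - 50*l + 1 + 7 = 7*l^2 - 57*l + 8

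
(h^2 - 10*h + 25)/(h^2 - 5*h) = (h - 5)/h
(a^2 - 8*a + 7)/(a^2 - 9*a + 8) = (a - 7)/(a - 8)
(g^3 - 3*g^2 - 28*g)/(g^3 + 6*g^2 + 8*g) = (g - 7)/(g + 2)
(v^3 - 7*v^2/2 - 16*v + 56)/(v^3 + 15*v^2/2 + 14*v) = (2*v^2 - 15*v + 28)/(v*(2*v + 7))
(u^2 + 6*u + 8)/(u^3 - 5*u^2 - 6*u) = (u^2 + 6*u + 8)/(u*(u^2 - 5*u - 6))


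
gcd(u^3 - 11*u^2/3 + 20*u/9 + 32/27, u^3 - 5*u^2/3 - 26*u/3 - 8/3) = u + 1/3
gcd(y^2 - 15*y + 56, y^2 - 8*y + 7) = y - 7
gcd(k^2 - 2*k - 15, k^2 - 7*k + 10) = k - 5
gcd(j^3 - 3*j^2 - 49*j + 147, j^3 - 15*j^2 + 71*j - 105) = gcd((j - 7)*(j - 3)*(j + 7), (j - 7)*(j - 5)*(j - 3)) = j^2 - 10*j + 21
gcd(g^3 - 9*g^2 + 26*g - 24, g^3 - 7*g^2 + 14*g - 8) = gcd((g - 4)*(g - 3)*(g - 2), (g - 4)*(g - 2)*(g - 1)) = g^2 - 6*g + 8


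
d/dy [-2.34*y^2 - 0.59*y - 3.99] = -4.68*y - 0.59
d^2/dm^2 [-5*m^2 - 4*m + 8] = -10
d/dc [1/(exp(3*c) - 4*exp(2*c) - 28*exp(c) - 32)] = (-3*exp(2*c) + 8*exp(c) + 28)*exp(c)/(-exp(3*c) + 4*exp(2*c) + 28*exp(c) + 32)^2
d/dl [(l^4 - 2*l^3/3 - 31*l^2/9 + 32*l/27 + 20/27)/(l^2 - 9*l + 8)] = (54*l^5 - 747*l^4 + 1188*l^3 + 373*l^2 - 1528*l + 436)/(27*(l^4 - 18*l^3 + 97*l^2 - 144*l + 64))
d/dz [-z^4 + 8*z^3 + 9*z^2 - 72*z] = -4*z^3 + 24*z^2 + 18*z - 72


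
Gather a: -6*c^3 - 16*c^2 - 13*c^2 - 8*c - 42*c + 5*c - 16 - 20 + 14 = -6*c^3 - 29*c^2 - 45*c - 22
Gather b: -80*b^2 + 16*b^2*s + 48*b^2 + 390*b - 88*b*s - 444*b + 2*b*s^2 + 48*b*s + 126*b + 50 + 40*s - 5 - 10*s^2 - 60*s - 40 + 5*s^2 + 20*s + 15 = b^2*(16*s - 32) + b*(2*s^2 - 40*s + 72) - 5*s^2 + 20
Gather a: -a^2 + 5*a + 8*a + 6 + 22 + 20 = -a^2 + 13*a + 48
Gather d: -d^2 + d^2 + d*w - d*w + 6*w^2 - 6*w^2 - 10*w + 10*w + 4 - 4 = 0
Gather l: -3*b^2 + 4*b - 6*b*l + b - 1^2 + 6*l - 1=-3*b^2 + 5*b + l*(6 - 6*b) - 2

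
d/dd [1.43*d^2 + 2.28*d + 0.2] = 2.86*d + 2.28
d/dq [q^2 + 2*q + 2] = 2*q + 2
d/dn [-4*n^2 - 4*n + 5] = -8*n - 4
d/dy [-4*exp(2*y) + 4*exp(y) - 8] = (4 - 8*exp(y))*exp(y)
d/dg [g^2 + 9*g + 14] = 2*g + 9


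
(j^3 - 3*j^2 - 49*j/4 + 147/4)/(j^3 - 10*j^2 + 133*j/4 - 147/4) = (2*j + 7)/(2*j - 7)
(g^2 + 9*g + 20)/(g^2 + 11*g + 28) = (g + 5)/(g + 7)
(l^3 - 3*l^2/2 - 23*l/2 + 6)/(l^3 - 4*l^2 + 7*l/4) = 2*(l^2 - l - 12)/(l*(2*l - 7))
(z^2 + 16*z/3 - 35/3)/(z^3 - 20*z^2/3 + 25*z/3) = (z + 7)/(z*(z - 5))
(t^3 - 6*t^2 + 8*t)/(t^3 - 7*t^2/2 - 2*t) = 2*(t - 2)/(2*t + 1)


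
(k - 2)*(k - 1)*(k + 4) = k^3 + k^2 - 10*k + 8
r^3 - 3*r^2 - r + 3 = (r - 3)*(r - 1)*(r + 1)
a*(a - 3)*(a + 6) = a^3 + 3*a^2 - 18*a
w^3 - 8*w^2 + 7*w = w*(w - 7)*(w - 1)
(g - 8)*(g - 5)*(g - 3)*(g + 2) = g^4 - 14*g^3 + 47*g^2 + 38*g - 240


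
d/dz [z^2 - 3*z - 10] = 2*z - 3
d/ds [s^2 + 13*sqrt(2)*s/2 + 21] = 2*s + 13*sqrt(2)/2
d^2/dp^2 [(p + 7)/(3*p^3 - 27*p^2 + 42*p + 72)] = 2*((p + 7)*(3*p^2 - 18*p + 14)^2 + (-3*p^2 + 18*p - 3*(p - 3)*(p + 7) - 14)*(p^3 - 9*p^2 + 14*p + 24))/(3*(p^3 - 9*p^2 + 14*p + 24)^3)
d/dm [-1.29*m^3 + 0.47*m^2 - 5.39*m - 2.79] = -3.87*m^2 + 0.94*m - 5.39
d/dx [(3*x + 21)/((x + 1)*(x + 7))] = -3/(x^2 + 2*x + 1)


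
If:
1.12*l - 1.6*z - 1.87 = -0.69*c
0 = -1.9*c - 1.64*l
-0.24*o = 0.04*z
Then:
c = -2.63348052990767*z - 3.07788036932959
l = 3.05098354074669*z + 3.56583701324769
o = -0.166666666666667*z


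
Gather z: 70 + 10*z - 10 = 10*z + 60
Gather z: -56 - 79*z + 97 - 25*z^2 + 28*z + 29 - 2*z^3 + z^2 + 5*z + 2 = -2*z^3 - 24*z^2 - 46*z + 72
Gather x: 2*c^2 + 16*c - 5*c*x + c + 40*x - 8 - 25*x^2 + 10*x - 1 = 2*c^2 + 17*c - 25*x^2 + x*(50 - 5*c) - 9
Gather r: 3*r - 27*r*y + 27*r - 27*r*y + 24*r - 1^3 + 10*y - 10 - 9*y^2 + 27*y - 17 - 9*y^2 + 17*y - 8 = r*(54 - 54*y) - 18*y^2 + 54*y - 36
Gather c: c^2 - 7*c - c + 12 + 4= c^2 - 8*c + 16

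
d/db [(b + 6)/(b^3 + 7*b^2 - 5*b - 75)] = (-2*b^2 - 15*b - 9)/(b^5 + 9*b^4 - 6*b^3 - 190*b^2 - 75*b + 1125)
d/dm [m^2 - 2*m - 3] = 2*m - 2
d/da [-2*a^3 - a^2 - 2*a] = -6*a^2 - 2*a - 2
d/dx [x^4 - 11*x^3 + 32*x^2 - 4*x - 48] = 4*x^3 - 33*x^2 + 64*x - 4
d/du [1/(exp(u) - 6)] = -exp(u)/(exp(u) - 6)^2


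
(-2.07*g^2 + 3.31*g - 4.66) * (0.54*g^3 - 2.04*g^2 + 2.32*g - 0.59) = -1.1178*g^5 + 6.0102*g^4 - 14.0712*g^3 + 18.4069*g^2 - 12.7641*g + 2.7494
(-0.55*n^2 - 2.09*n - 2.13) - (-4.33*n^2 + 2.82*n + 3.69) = 3.78*n^2 - 4.91*n - 5.82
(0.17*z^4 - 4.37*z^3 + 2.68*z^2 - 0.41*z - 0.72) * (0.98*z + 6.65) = 0.1666*z^5 - 3.1521*z^4 - 26.4341*z^3 + 17.4202*z^2 - 3.4321*z - 4.788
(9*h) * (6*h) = 54*h^2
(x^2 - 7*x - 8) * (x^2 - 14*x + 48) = x^4 - 21*x^3 + 138*x^2 - 224*x - 384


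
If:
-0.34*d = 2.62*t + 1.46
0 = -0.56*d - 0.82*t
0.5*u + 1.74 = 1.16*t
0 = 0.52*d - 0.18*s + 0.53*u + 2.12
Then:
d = 1.01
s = -0.26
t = -0.69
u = -5.08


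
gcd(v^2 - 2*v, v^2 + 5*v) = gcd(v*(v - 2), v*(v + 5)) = v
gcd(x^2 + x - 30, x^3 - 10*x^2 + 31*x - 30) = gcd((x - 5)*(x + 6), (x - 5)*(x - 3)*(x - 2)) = x - 5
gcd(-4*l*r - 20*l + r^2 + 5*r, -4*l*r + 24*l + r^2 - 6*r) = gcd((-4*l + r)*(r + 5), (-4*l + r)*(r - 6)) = -4*l + r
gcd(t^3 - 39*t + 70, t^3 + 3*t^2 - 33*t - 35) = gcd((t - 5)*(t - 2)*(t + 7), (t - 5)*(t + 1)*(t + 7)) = t^2 + 2*t - 35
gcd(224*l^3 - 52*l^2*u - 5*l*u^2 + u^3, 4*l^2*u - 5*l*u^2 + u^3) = -4*l + u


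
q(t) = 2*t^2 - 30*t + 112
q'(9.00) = 6.00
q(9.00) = 4.00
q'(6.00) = -6.00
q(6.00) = 4.00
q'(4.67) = -11.32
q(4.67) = 15.52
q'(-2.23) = -38.92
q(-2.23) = 188.85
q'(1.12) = -25.52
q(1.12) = 80.91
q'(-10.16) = -70.64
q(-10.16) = 623.25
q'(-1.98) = -37.92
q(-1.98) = 179.24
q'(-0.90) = -33.60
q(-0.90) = 140.62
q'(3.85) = -14.60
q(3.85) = 26.14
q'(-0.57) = -32.28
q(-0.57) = 129.75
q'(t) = 4*t - 30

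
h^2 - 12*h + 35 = (h - 7)*(h - 5)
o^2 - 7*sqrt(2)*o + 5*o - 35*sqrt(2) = (o + 5)*(o - 7*sqrt(2))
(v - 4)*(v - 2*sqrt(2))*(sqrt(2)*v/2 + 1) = sqrt(2)*v^3/2 - 2*sqrt(2)*v^2 - v^2 - 2*sqrt(2)*v + 4*v + 8*sqrt(2)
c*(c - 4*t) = c^2 - 4*c*t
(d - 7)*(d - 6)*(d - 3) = d^3 - 16*d^2 + 81*d - 126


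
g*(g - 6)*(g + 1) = g^3 - 5*g^2 - 6*g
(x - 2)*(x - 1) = x^2 - 3*x + 2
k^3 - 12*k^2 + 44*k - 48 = (k - 6)*(k - 4)*(k - 2)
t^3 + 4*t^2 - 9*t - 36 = (t - 3)*(t + 3)*(t + 4)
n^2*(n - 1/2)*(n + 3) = n^4 + 5*n^3/2 - 3*n^2/2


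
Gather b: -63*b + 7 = 7 - 63*b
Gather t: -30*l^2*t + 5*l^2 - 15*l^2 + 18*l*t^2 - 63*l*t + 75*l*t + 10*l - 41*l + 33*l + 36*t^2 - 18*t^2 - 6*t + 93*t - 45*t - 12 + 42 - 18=-10*l^2 + 2*l + t^2*(18*l + 18) + t*(-30*l^2 + 12*l + 42) + 12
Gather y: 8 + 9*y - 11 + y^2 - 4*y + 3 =y^2 + 5*y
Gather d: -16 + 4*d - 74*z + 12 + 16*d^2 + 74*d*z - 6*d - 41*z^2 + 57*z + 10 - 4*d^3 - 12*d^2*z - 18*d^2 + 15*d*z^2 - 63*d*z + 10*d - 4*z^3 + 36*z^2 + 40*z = -4*d^3 + d^2*(-12*z - 2) + d*(15*z^2 + 11*z + 8) - 4*z^3 - 5*z^2 + 23*z + 6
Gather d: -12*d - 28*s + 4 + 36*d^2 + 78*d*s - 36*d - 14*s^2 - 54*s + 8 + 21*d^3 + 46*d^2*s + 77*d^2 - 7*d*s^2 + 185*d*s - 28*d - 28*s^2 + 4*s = 21*d^3 + d^2*(46*s + 113) + d*(-7*s^2 + 263*s - 76) - 42*s^2 - 78*s + 12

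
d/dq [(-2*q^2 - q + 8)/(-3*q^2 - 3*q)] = (q^2 + 16*q + 8)/(3*q^2*(q^2 + 2*q + 1))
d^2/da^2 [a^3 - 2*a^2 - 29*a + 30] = 6*a - 4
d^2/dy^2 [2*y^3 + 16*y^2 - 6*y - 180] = 12*y + 32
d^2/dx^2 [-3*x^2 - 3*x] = -6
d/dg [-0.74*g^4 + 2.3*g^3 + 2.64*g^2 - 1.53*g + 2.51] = -2.96*g^3 + 6.9*g^2 + 5.28*g - 1.53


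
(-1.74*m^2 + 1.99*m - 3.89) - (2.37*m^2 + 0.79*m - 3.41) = -4.11*m^2 + 1.2*m - 0.48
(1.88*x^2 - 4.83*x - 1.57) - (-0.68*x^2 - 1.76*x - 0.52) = 2.56*x^2 - 3.07*x - 1.05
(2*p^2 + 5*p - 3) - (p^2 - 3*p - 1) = p^2 + 8*p - 2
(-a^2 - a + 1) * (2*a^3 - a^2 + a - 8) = -2*a^5 - a^4 + 2*a^3 + 6*a^2 + 9*a - 8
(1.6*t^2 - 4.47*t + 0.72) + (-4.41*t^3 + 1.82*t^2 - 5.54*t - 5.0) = -4.41*t^3 + 3.42*t^2 - 10.01*t - 4.28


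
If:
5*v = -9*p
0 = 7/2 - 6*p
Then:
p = 7/12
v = -21/20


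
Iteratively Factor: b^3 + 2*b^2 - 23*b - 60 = (b - 5)*(b^2 + 7*b + 12) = (b - 5)*(b + 3)*(b + 4)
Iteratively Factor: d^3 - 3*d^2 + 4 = (d - 2)*(d^2 - d - 2) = (d - 2)^2*(d + 1)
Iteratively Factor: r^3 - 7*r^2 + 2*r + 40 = (r - 4)*(r^2 - 3*r - 10) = (r - 5)*(r - 4)*(r + 2)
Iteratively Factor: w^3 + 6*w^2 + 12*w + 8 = (w + 2)*(w^2 + 4*w + 4) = (w + 2)^2*(w + 2)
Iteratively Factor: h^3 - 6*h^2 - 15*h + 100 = (h + 4)*(h^2 - 10*h + 25) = (h - 5)*(h + 4)*(h - 5)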